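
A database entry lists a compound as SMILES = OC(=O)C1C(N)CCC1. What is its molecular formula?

C6H11NO2

Walk through each heavy atom and fill implicit hydrogens from standard valence (C 4, N 3, O 2, S 2, halogen 1):
  atom 1: O, bond orders sum to 1 (valence 2) → 1 H
  atom 2: C, bond orders sum to 4 (valence 4) → 0 H
  atom 3: O, bond orders sum to 2 (valence 2) → 0 H
  atom 4: C, bond orders sum to 3 (valence 4) → 1 H
  atom 5: C, bond orders sum to 3 (valence 4) → 1 H
  atom 6: N, bond orders sum to 1 (valence 3) → 2 H
  atom 7: C, bond orders sum to 2 (valence 4) → 2 H
  atom 8: C, bond orders sum to 2 (valence 4) → 2 H
  atom 9: C, bond orders sum to 2 (valence 4) → 2 H
Totals → C:6, H:11, N:1, O:2.
In Hill order: C6H11NO2.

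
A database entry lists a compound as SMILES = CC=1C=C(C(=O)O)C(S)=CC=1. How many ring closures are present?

1

In SMILES, each pair of matching ring-closure digits denotes one ring-closing bond; the number of such bonds equals the number of independent rings.
Ring-closure bonds here: 1.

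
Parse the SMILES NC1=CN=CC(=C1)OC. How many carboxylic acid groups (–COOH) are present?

Scan the SMILES for the carboxylic acid motif — none present.
Groups that are present: 1 ether, 1 primary amine.

0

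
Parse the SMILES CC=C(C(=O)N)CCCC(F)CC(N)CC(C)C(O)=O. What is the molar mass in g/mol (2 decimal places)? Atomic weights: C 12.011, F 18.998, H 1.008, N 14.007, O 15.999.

288.36 g/mol

First, the molecular formula is C14H25FN2O3 (counting implicit H from valence).
  C: 14 × 12.011 = 168.154
  F: 1 × 18.998 = 18.998
  H: 25 × 1.008 = 25.200
  N: 2 × 14.007 = 28.014
  O: 3 × 15.999 = 47.997
Sum: 14×12.011 + 1×18.998 + 25×1.008 + 2×14.007 + 3×15.999 = 288.363 → 288.36 g/mol.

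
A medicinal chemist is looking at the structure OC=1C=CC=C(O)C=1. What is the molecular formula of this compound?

Walk through each heavy atom and fill implicit hydrogens from standard valence (C 4, N 3, O 2, S 2, halogen 1):
  atom 1: O, bond orders sum to 1 (valence 2) → 1 H
  atom 2: C, bond orders sum to 4 (valence 4) → 0 H
  atom 3: C, bond orders sum to 3 (valence 4) → 1 H
  atom 4: C, bond orders sum to 3 (valence 4) → 1 H
  atom 5: C, bond orders sum to 3 (valence 4) → 1 H
  atom 6: C, bond orders sum to 4 (valence 4) → 0 H
  atom 7: O, bond orders sum to 1 (valence 2) → 1 H
  atom 8: C, bond orders sum to 3 (valence 4) → 1 H
Totals → C:6, H:6, O:2.
In Hill order: C6H6O2.

C6H6O2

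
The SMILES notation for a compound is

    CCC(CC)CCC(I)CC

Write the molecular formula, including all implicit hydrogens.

C10H21I

Walk through each heavy atom and fill implicit hydrogens from standard valence (C 4, N 3, O 2, S 2, halogen 1):
  atom 1: C, bond orders sum to 1 (valence 4) → 3 H
  atom 2: C, bond orders sum to 2 (valence 4) → 2 H
  atom 3: C, bond orders sum to 3 (valence 4) → 1 H
  atom 4: C, bond orders sum to 2 (valence 4) → 2 H
  atom 5: C, bond orders sum to 1 (valence 4) → 3 H
  atom 6: C, bond orders sum to 2 (valence 4) → 2 H
  atom 7: C, bond orders sum to 2 (valence 4) → 2 H
  atom 8: C, bond orders sum to 3 (valence 4) → 1 H
  atom 9: I (halogen, monovalent) → 0 H
  atom 10: C, bond orders sum to 2 (valence 4) → 2 H
  atom 11: C, bond orders sum to 1 (valence 4) → 3 H
Totals → C:10, H:21, I:1.
In Hill order: C10H21I.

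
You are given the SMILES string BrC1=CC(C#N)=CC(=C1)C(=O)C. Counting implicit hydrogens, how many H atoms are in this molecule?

6

Walk through each heavy atom and fill implicit hydrogens from standard valence (C 4, N 3, O 2, S 2, halogen 1):
  atom 1: Br (halogen, monovalent) → 0 H
  atom 2: C, bond orders sum to 4 (valence 4) → 0 H
  atom 3: C, bond orders sum to 3 (valence 4) → 1 H
  atom 4: C, bond orders sum to 4 (valence 4) → 0 H
  atom 5: C, bond orders sum to 4 (valence 4) → 0 H
  atom 6: N, bond orders sum to 3 (valence 3) → 0 H
  atom 7: C, bond orders sum to 3 (valence 4) → 1 H
  atom 8: C, bond orders sum to 4 (valence 4) → 0 H
  atom 9: C, bond orders sum to 3 (valence 4) → 1 H
  atom 10: C, bond orders sum to 4 (valence 4) → 0 H
  atom 11: O, bond orders sum to 2 (valence 2) → 0 H
  atom 12: C, bond orders sum to 1 (valence 4) → 3 H
Total hydrogens: 6.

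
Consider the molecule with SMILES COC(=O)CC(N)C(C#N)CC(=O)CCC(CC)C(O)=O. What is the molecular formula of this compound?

Walk through each heavy atom and fill implicit hydrogens from standard valence (C 4, N 3, O 2, S 2, halogen 1):
  atom 1: C, bond orders sum to 1 (valence 4) → 3 H
  atom 2: O, bond orders sum to 2 (valence 2) → 0 H
  atom 3: C, bond orders sum to 4 (valence 4) → 0 H
  atom 4: O, bond orders sum to 2 (valence 2) → 0 H
  atom 5: C, bond orders sum to 2 (valence 4) → 2 H
  atom 6: C, bond orders sum to 3 (valence 4) → 1 H
  atom 7: N, bond orders sum to 1 (valence 3) → 2 H
  atom 8: C, bond orders sum to 3 (valence 4) → 1 H
  atom 9: C, bond orders sum to 4 (valence 4) → 0 H
  atom 10: N, bond orders sum to 3 (valence 3) → 0 H
  atom 11: C, bond orders sum to 2 (valence 4) → 2 H
  atom 12: C, bond orders sum to 4 (valence 4) → 0 H
  atom 13: O, bond orders sum to 2 (valence 2) → 0 H
  atom 14: C, bond orders sum to 2 (valence 4) → 2 H
  atom 15: C, bond orders sum to 2 (valence 4) → 2 H
  atom 16: C, bond orders sum to 3 (valence 4) → 1 H
  atom 17: C, bond orders sum to 2 (valence 4) → 2 H
  atom 18: C, bond orders sum to 1 (valence 4) → 3 H
  atom 19: C, bond orders sum to 4 (valence 4) → 0 H
  atom 20: O, bond orders sum to 1 (valence 2) → 1 H
  atom 21: O, bond orders sum to 2 (valence 2) → 0 H
Totals → C:14, H:22, N:2, O:5.

C14H22N2O5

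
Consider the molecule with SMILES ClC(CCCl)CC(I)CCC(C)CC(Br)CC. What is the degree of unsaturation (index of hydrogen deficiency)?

0

Molecular formula: C13H24BrCl2I.
DoU = (2C + 2 + N − H − X) / 2, where X is the halogen count and O/S are ignored.
    = (2·13 + 2 + 0 − 24 − 4) / 2 = 0 / 2 = 0.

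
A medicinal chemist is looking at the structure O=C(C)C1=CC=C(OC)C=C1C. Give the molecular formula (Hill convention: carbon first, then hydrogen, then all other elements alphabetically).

C10H12O2

Walk through each heavy atom and fill implicit hydrogens from standard valence (C 4, N 3, O 2, S 2, halogen 1):
  atom 1: O, bond orders sum to 2 (valence 2) → 0 H
  atom 2: C, bond orders sum to 4 (valence 4) → 0 H
  atom 3: C, bond orders sum to 1 (valence 4) → 3 H
  atom 4: C, bond orders sum to 4 (valence 4) → 0 H
  atom 5: C, bond orders sum to 3 (valence 4) → 1 H
  atom 6: C, bond orders sum to 3 (valence 4) → 1 H
  atom 7: C, bond orders sum to 4 (valence 4) → 0 H
  atom 8: O, bond orders sum to 2 (valence 2) → 0 H
  atom 9: C, bond orders sum to 1 (valence 4) → 3 H
  atom 10: C, bond orders sum to 3 (valence 4) → 1 H
  atom 11: C, bond orders sum to 4 (valence 4) → 0 H
  atom 12: C, bond orders sum to 1 (valence 4) → 3 H
Totals → C:10, H:12, O:2.
In Hill order: C10H12O2.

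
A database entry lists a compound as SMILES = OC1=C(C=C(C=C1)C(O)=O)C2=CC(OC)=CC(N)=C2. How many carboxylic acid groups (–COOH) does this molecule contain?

The carboxylic acid motif appears at heavy-atom position 8 in the SMILES.
Other groups present: 1 ether, 1 hydroxyl, 1 primary amine.
Carboxylic acid count: 1.

1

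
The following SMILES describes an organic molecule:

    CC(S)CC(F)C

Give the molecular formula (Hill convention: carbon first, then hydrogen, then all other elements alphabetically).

C5H11FS

Walk through each heavy atom and fill implicit hydrogens from standard valence (C 4, N 3, O 2, S 2, halogen 1):
  atom 1: C, bond orders sum to 1 (valence 4) → 3 H
  atom 2: C, bond orders sum to 3 (valence 4) → 1 H
  atom 3: S, bond orders sum to 1 (valence 2) → 1 H
  atom 4: C, bond orders sum to 2 (valence 4) → 2 H
  atom 5: C, bond orders sum to 3 (valence 4) → 1 H
  atom 6: F (halogen, monovalent) → 0 H
  atom 7: C, bond orders sum to 1 (valence 4) → 3 H
Totals → C:5, H:11, F:1, S:1.
In Hill order: C5H11FS.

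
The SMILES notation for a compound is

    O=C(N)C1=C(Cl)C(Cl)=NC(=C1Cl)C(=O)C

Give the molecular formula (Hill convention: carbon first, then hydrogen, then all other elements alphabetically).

Walk through each heavy atom and fill implicit hydrogens from standard valence (C 4, N 3, O 2, S 2, halogen 1):
  atom 1: O, bond orders sum to 2 (valence 2) → 0 H
  atom 2: C, bond orders sum to 4 (valence 4) → 0 H
  atom 3: N, bond orders sum to 1 (valence 3) → 2 H
  atom 4: C, bond orders sum to 4 (valence 4) → 0 H
  atom 5: C, bond orders sum to 4 (valence 4) → 0 H
  atom 6: Cl (halogen, monovalent) → 0 H
  atom 7: C, bond orders sum to 4 (valence 4) → 0 H
  atom 8: Cl (halogen, monovalent) → 0 H
  atom 9: N, bond orders sum to 3 (valence 3) → 0 H
  atom 10: C, bond orders sum to 4 (valence 4) → 0 H
  atom 11: C, bond orders sum to 4 (valence 4) → 0 H
  atom 12: Cl (halogen, monovalent) → 0 H
  atom 13: C, bond orders sum to 4 (valence 4) → 0 H
  atom 14: O, bond orders sum to 2 (valence 2) → 0 H
  atom 15: C, bond orders sum to 1 (valence 4) → 3 H
Totals → C:8, H:5, Cl:3, N:2, O:2.
In Hill order: C8H5Cl3N2O2.

C8H5Cl3N2O2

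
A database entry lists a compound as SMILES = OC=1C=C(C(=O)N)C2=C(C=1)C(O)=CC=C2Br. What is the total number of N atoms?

1

Scan the SMILES for N atoms (remember two-letter symbols like Cl and Br are single atoms).
Nitrogen count: 1.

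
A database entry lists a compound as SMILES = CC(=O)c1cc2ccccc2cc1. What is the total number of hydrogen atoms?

Walk through each heavy atom and fill implicit hydrogens from standard valence (C 4, N 3, O 2, S 2, halogen 1); for lowercase aromatic atoms, an aromatic c carries 1 H when it has two neighbours and 0 H with three, and aromatic n carries 0 H:
  atom 1: C, bond orders sum to 1 (valence 4) → 3 H
  atom 2: C, bond orders sum to 4 (valence 4) → 0 H
  atom 3: O, bond orders sum to 2 (valence 2) → 0 H
  atom 4: aromatic c, 3 neighbours → 0 H
  atom 5: aromatic c, 2 neighbours → 1 H
  atom 6: aromatic c, 3 neighbours → 0 H
  atom 7: aromatic c, 2 neighbours → 1 H
  atom 8: aromatic c, 2 neighbours → 1 H
  atom 9: aromatic c, 2 neighbours → 1 H
  atom 10: aromatic c, 2 neighbours → 1 H
  atom 11: aromatic c, 3 neighbours → 0 H
  atom 12: aromatic c, 2 neighbours → 1 H
  atom 13: aromatic c, 2 neighbours → 1 H
Total hydrogens: 10.

10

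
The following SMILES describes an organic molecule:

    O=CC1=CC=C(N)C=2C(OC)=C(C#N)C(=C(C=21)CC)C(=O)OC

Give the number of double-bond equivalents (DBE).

11

Degree of unsaturation = (number of rings) + (number of π bonds).
Ring closures in the SMILES: 2.
π bonds: 7 double bonds (each 1 DoU), 1 triple bond (each 2 DoU) → 9 DoU from unsaturation.
Total DoU = 2 + 9 = 11.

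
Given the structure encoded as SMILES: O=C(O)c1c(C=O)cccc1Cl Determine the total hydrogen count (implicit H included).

5

Walk through each heavy atom and fill implicit hydrogens from standard valence (C 4, N 3, O 2, S 2, halogen 1); for lowercase aromatic atoms, an aromatic c carries 1 H when it has two neighbours and 0 H with three, and aromatic n carries 0 H:
  atom 1: O, bond orders sum to 2 (valence 2) → 0 H
  atom 2: C, bond orders sum to 4 (valence 4) → 0 H
  atom 3: O, bond orders sum to 1 (valence 2) → 1 H
  atom 4: aromatic c, 3 neighbours → 0 H
  atom 5: aromatic c, 3 neighbours → 0 H
  atom 6: C, bond orders sum to 3 (valence 4) → 1 H
  atom 7: O, bond orders sum to 2 (valence 2) → 0 H
  atom 8: aromatic c, 2 neighbours → 1 H
  atom 9: aromatic c, 2 neighbours → 1 H
  atom 10: aromatic c, 2 neighbours → 1 H
  atom 11: aromatic c, 3 neighbours → 0 H
  atom 12: Cl (halogen, monovalent) → 0 H
Total hydrogens: 5.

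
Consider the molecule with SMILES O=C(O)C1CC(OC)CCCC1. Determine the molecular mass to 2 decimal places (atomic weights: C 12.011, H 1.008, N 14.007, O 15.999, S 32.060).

172.22 g/mol

First, the molecular formula is C9H16O3 (counting implicit H from valence).
  C: 9 × 12.011 = 108.099
  H: 16 × 1.008 = 16.128
  O: 3 × 15.999 = 47.997
Sum: 9×12.011 + 16×1.008 + 3×15.999 = 172.224 → 172.22 g/mol.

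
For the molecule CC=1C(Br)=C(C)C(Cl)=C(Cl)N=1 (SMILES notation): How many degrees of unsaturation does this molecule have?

4

Molecular formula: C7H6BrCl2N.
DoU = (2C + 2 + N − H − X) / 2, where X is the halogen count and O/S are ignored.
    = (2·7 + 2 + 1 − 6 − 3) / 2 = 8 / 2 = 4.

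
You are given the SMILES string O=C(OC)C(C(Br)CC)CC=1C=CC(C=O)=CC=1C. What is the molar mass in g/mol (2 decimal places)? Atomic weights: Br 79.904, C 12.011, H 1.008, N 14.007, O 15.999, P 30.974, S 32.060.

First, the molecular formula is C15H19BrO3 (counting implicit H from valence).
  Br: 1 × 79.904 = 79.904
  C: 15 × 12.011 = 180.165
  H: 19 × 1.008 = 19.152
  O: 3 × 15.999 = 47.997
Sum: 1×79.904 + 15×12.011 + 19×1.008 + 3×15.999 = 327.218 → 327.22 g/mol.

327.22 g/mol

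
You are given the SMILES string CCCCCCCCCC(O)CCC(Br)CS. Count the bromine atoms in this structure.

1

Scan the SMILES for Br atoms (remember two-letter symbols like Cl and Br are single atoms).
Bromine count: 1.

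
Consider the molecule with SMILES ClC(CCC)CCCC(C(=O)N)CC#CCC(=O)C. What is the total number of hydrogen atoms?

Walk through each heavy atom and fill implicit hydrogens from standard valence (C 4, N 3, O 2, S 2, halogen 1):
  atom 1: Cl (halogen, monovalent) → 0 H
  atom 2: C, bond orders sum to 3 (valence 4) → 1 H
  atom 3: C, bond orders sum to 2 (valence 4) → 2 H
  atom 4: C, bond orders sum to 2 (valence 4) → 2 H
  atom 5: C, bond orders sum to 1 (valence 4) → 3 H
  atom 6: C, bond orders sum to 2 (valence 4) → 2 H
  atom 7: C, bond orders sum to 2 (valence 4) → 2 H
  atom 8: C, bond orders sum to 2 (valence 4) → 2 H
  atom 9: C, bond orders sum to 3 (valence 4) → 1 H
  atom 10: C, bond orders sum to 4 (valence 4) → 0 H
  atom 11: O, bond orders sum to 2 (valence 2) → 0 H
  atom 12: N, bond orders sum to 1 (valence 3) → 2 H
  atom 13: C, bond orders sum to 2 (valence 4) → 2 H
  atom 14: C, bond orders sum to 4 (valence 4) → 0 H
  atom 15: C, bond orders sum to 4 (valence 4) → 0 H
  atom 16: C, bond orders sum to 2 (valence 4) → 2 H
  atom 17: C, bond orders sum to 4 (valence 4) → 0 H
  atom 18: O, bond orders sum to 2 (valence 2) → 0 H
  atom 19: C, bond orders sum to 1 (valence 4) → 3 H
Total hydrogens: 24.

24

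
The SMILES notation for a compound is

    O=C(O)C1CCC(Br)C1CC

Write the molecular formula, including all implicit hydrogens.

Walk through each heavy atom and fill implicit hydrogens from standard valence (C 4, N 3, O 2, S 2, halogen 1):
  atom 1: O, bond orders sum to 2 (valence 2) → 0 H
  atom 2: C, bond orders sum to 4 (valence 4) → 0 H
  atom 3: O, bond orders sum to 1 (valence 2) → 1 H
  atom 4: C, bond orders sum to 3 (valence 4) → 1 H
  atom 5: C, bond orders sum to 2 (valence 4) → 2 H
  atom 6: C, bond orders sum to 2 (valence 4) → 2 H
  atom 7: C, bond orders sum to 3 (valence 4) → 1 H
  atom 8: Br (halogen, monovalent) → 0 H
  atom 9: C, bond orders sum to 3 (valence 4) → 1 H
  atom 10: C, bond orders sum to 2 (valence 4) → 2 H
  atom 11: C, bond orders sum to 1 (valence 4) → 3 H
Totals → C:8, H:13, Br:1, O:2.

C8H13BrO2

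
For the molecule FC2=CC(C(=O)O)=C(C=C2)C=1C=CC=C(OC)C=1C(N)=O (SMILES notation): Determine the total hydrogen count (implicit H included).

12

Walk through each heavy atom and fill implicit hydrogens from standard valence (C 4, N 3, O 2, S 2, halogen 1):
  atom 1: F (halogen, monovalent) → 0 H
  atom 2: C, bond orders sum to 4 (valence 4) → 0 H
  atom 3: C, bond orders sum to 3 (valence 4) → 1 H
  atom 4: C, bond orders sum to 4 (valence 4) → 0 H
  atom 5: C, bond orders sum to 4 (valence 4) → 0 H
  atom 6: O, bond orders sum to 2 (valence 2) → 0 H
  atom 7: O, bond orders sum to 1 (valence 2) → 1 H
  atom 8: C, bond orders sum to 4 (valence 4) → 0 H
  atom 9: C, bond orders sum to 3 (valence 4) → 1 H
  atom 10: C, bond orders sum to 3 (valence 4) → 1 H
  atom 11: C, bond orders sum to 4 (valence 4) → 0 H
  atom 12: C, bond orders sum to 3 (valence 4) → 1 H
  atom 13: C, bond orders sum to 3 (valence 4) → 1 H
  atom 14: C, bond orders sum to 3 (valence 4) → 1 H
  atom 15: C, bond orders sum to 4 (valence 4) → 0 H
  atom 16: O, bond orders sum to 2 (valence 2) → 0 H
  atom 17: C, bond orders sum to 1 (valence 4) → 3 H
  atom 18: C, bond orders sum to 4 (valence 4) → 0 H
  atom 19: C, bond orders sum to 4 (valence 4) → 0 H
  atom 20: N, bond orders sum to 1 (valence 3) → 2 H
  atom 21: O, bond orders sum to 2 (valence 2) → 0 H
Total hydrogens: 12.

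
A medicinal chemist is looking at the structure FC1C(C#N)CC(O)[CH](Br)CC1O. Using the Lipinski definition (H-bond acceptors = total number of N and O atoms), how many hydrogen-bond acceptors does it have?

N atoms: 1; O atoms: 2.
Lipinski HBA = 1 + 2 = 3.

3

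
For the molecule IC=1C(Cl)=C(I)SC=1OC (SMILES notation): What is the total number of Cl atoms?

1

Scan the SMILES for Cl atoms (remember two-letter symbols like Cl and Br are single atoms).
Chlorine count: 1.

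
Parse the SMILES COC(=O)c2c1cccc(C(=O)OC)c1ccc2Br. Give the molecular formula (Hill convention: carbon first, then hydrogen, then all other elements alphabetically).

Walk through each heavy atom and fill implicit hydrogens from standard valence (C 4, N 3, O 2, S 2, halogen 1); for lowercase aromatic atoms, an aromatic c carries 1 H when it has two neighbours and 0 H with three, and aromatic n carries 0 H:
  atom 1: C, bond orders sum to 1 (valence 4) → 3 H
  atom 2: O, bond orders sum to 2 (valence 2) → 0 H
  atom 3: C, bond orders sum to 4 (valence 4) → 0 H
  atom 4: O, bond orders sum to 2 (valence 2) → 0 H
  atom 5: aromatic c, 3 neighbours → 0 H
  atom 6: aromatic c, 3 neighbours → 0 H
  atom 7: aromatic c, 2 neighbours → 1 H
  atom 8: aromatic c, 2 neighbours → 1 H
  atom 9: aromatic c, 2 neighbours → 1 H
  atom 10: aromatic c, 3 neighbours → 0 H
  atom 11: C, bond orders sum to 4 (valence 4) → 0 H
  atom 12: O, bond orders sum to 2 (valence 2) → 0 H
  atom 13: O, bond orders sum to 2 (valence 2) → 0 H
  atom 14: C, bond orders sum to 1 (valence 4) → 3 H
  atom 15: aromatic c, 3 neighbours → 0 H
  atom 16: aromatic c, 2 neighbours → 1 H
  atom 17: aromatic c, 2 neighbours → 1 H
  atom 18: aromatic c, 3 neighbours → 0 H
  atom 19: Br (halogen, monovalent) → 0 H
Totals → C:14, H:11, Br:1, O:4.

C14H11BrO4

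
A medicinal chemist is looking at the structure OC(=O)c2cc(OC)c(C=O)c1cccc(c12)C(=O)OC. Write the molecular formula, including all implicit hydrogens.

Walk through each heavy atom and fill implicit hydrogens from standard valence (C 4, N 3, O 2, S 2, halogen 1); for lowercase aromatic atoms, an aromatic c carries 1 H when it has two neighbours and 0 H with three, and aromatic n carries 0 H:
  atom 1: O, bond orders sum to 1 (valence 2) → 1 H
  atom 2: C, bond orders sum to 4 (valence 4) → 0 H
  atom 3: O, bond orders sum to 2 (valence 2) → 0 H
  atom 4: aromatic c, 3 neighbours → 0 H
  atom 5: aromatic c, 2 neighbours → 1 H
  atom 6: aromatic c, 3 neighbours → 0 H
  atom 7: O, bond orders sum to 2 (valence 2) → 0 H
  atom 8: C, bond orders sum to 1 (valence 4) → 3 H
  atom 9: aromatic c, 3 neighbours → 0 H
  atom 10: C, bond orders sum to 3 (valence 4) → 1 H
  atom 11: O, bond orders sum to 2 (valence 2) → 0 H
  atom 12: aromatic c, 3 neighbours → 0 H
  atom 13: aromatic c, 2 neighbours → 1 H
  atom 14: aromatic c, 2 neighbours → 1 H
  atom 15: aromatic c, 2 neighbours → 1 H
  atom 16: aromatic c, 3 neighbours → 0 H
  atom 17: aromatic c, 3 neighbours → 0 H
  atom 18: C, bond orders sum to 4 (valence 4) → 0 H
  atom 19: O, bond orders sum to 2 (valence 2) → 0 H
  atom 20: O, bond orders sum to 2 (valence 2) → 0 H
  atom 21: C, bond orders sum to 1 (valence 4) → 3 H
Totals → C:15, H:12, O:6.

C15H12O6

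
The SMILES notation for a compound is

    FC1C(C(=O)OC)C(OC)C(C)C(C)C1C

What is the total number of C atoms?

Count every carbon token in the SMILES (each C, including those in ring-closure positions and inside branches).
Carbon count: 12.

12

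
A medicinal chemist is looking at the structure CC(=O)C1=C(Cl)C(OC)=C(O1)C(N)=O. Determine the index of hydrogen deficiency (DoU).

Degree of unsaturation = (number of rings) + (number of π bonds).
Ring closures in the SMILES: 1.
π bonds: 4 double bonds (each 1 DoU) → 4 DoU from unsaturation.
Total DoU = 1 + 4 = 5.

5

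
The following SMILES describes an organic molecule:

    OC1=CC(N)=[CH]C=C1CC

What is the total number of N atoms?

Scan the SMILES for N atoms (remember two-letter symbols like Cl and Br are single atoms).
Nitrogen count: 1.

1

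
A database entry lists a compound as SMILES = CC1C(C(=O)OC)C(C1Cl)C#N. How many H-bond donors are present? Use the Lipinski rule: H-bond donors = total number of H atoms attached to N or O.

Donors: find every N or O and count the H atoms it carries.
  atom 5 (O): bond orders sum to 2 → 0 H
  atom 6 (O): bond orders sum to 2 → 0 H
  atom 12 (N): bond orders sum to 3 → 0 H
Lipinski HBD = 0.

0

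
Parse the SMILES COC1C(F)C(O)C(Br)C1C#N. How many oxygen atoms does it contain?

2

Scan the SMILES for O atoms (remember two-letter symbols like Cl and Br are single atoms).
Oxygen count: 2.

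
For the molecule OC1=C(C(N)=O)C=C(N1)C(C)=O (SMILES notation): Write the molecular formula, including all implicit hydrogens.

Walk through each heavy atom and fill implicit hydrogens from standard valence (C 4, N 3, O 2, S 2, halogen 1):
  atom 1: O, bond orders sum to 1 (valence 2) → 1 H
  atom 2: C, bond orders sum to 4 (valence 4) → 0 H
  atom 3: C, bond orders sum to 4 (valence 4) → 0 H
  atom 4: C, bond orders sum to 4 (valence 4) → 0 H
  atom 5: N, bond orders sum to 1 (valence 3) → 2 H
  atom 6: O, bond orders sum to 2 (valence 2) → 0 H
  atom 7: C, bond orders sum to 3 (valence 4) → 1 H
  atom 8: C, bond orders sum to 4 (valence 4) → 0 H
  atom 9: N, bond orders sum to 2 (valence 3) → 1 H
  atom 10: C, bond orders sum to 4 (valence 4) → 0 H
  atom 11: C, bond orders sum to 1 (valence 4) → 3 H
  atom 12: O, bond orders sum to 2 (valence 2) → 0 H
Totals → C:7, H:8, N:2, O:3.
In Hill order: C7H8N2O3.

C7H8N2O3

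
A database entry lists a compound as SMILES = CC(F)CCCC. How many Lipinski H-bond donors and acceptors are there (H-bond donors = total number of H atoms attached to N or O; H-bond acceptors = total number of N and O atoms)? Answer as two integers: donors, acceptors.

Donors: find every N or O and count the H atoms it carries.
  (no N or O atoms present)
Lipinski HBD = 0.
Acceptors: N atoms = 0, O atoms = 0 → HBA = 0.

0, 0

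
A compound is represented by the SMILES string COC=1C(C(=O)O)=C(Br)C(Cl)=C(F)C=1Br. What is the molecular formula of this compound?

C8H4Br2ClFO3

Walk through each heavy atom and fill implicit hydrogens from standard valence (C 4, N 3, O 2, S 2, halogen 1):
  atom 1: C, bond orders sum to 1 (valence 4) → 3 H
  atom 2: O, bond orders sum to 2 (valence 2) → 0 H
  atom 3: C, bond orders sum to 4 (valence 4) → 0 H
  atom 4: C, bond orders sum to 4 (valence 4) → 0 H
  atom 5: C, bond orders sum to 4 (valence 4) → 0 H
  atom 6: O, bond orders sum to 2 (valence 2) → 0 H
  atom 7: O, bond orders sum to 1 (valence 2) → 1 H
  atom 8: C, bond orders sum to 4 (valence 4) → 0 H
  atom 9: Br (halogen, monovalent) → 0 H
  atom 10: C, bond orders sum to 4 (valence 4) → 0 H
  atom 11: Cl (halogen, monovalent) → 0 H
  atom 12: C, bond orders sum to 4 (valence 4) → 0 H
  atom 13: F (halogen, monovalent) → 0 H
  atom 14: C, bond orders sum to 4 (valence 4) → 0 H
  atom 15: Br (halogen, monovalent) → 0 H
Totals → C:8, H:4, Br:2, Cl:1, F:1, O:3.
In Hill order: C8H4Br2ClFO3.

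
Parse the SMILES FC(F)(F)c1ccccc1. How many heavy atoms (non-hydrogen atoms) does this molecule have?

10

Every atom symbol written in the SMILES (organic subset) is one heavy atom; implicit H are not written.
Heavy atoms by element → C:7, F:3.
Total: 10.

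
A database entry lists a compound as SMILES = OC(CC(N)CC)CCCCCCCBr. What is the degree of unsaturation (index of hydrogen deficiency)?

Molecular formula: C12H26BrNO.
DoU = (2C + 2 + N − H − X) / 2, where X is the halogen count and O/S are ignored.
    = (2·12 + 2 + 1 − 26 − 1) / 2 = 0 / 2 = 0.

0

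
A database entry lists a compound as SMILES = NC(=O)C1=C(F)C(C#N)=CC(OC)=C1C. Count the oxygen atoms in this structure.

Scan the SMILES for O atoms (remember two-letter symbols like Cl and Br are single atoms).
Oxygen count: 2.

2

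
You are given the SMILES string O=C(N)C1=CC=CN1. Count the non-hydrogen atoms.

Every atom symbol written in the SMILES (organic subset) is one heavy atom; implicit H are not written.
Heavy atoms by element → C:5, N:2, O:1.
Total: 8.

8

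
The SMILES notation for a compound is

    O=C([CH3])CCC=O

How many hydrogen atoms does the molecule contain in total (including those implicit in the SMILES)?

8

Walk through each heavy atom and fill implicit hydrogens from standard valence (C 4, N 3, O 2, S 2, halogen 1):
  atom 1: O, bond orders sum to 2 (valence 2) → 0 H
  atom 2: C, bond orders sum to 4 (valence 4) → 0 H
  atom 3: C with explicit H count 3
  atom 4: C, bond orders sum to 2 (valence 4) → 2 H
  atom 5: C, bond orders sum to 2 (valence 4) → 2 H
  atom 6: C, bond orders sum to 3 (valence 4) → 1 H
  atom 7: O, bond orders sum to 2 (valence 2) → 0 H
Total hydrogens: 8.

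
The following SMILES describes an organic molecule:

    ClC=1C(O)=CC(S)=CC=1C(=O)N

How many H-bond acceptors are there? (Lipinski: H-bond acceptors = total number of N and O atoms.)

3

N atoms: 1; O atoms: 2.
Lipinski HBA = 1 + 2 = 3.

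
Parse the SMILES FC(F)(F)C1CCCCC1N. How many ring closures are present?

1

In SMILES, each pair of matching ring-closure digits denotes one ring-closing bond; the number of such bonds equals the number of independent rings.
Ring-closure bonds here: 1.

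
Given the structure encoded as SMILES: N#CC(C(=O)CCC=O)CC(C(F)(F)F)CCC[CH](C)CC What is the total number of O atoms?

2

Scan the SMILES for O atoms (remember two-letter symbols like Cl and Br are single atoms).
Oxygen count: 2.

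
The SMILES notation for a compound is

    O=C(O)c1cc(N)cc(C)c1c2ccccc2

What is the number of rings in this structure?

2

In SMILES, each pair of matching ring-closure digits denotes one ring-closing bond; the number of such bonds equals the number of independent rings.
Ring-closure bonds here: 2.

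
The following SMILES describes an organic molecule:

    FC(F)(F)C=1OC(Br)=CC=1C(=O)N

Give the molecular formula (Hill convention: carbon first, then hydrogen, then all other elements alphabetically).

C6H3BrF3NO2

Walk through each heavy atom and fill implicit hydrogens from standard valence (C 4, N 3, O 2, S 2, halogen 1):
  atom 1: F (halogen, monovalent) → 0 H
  atom 2: C, bond orders sum to 4 (valence 4) → 0 H
  atom 3: F (halogen, monovalent) → 0 H
  atom 4: F (halogen, monovalent) → 0 H
  atom 5: C, bond orders sum to 4 (valence 4) → 0 H
  atom 6: O, bond orders sum to 2 (valence 2) → 0 H
  atom 7: C, bond orders sum to 4 (valence 4) → 0 H
  atom 8: Br (halogen, monovalent) → 0 H
  atom 9: C, bond orders sum to 3 (valence 4) → 1 H
  atom 10: C, bond orders sum to 4 (valence 4) → 0 H
  atom 11: C, bond orders sum to 4 (valence 4) → 0 H
  atom 12: O, bond orders sum to 2 (valence 2) → 0 H
  atom 13: N, bond orders sum to 1 (valence 3) → 2 H
Totals → C:6, H:3, Br:1, F:3, N:1, O:2.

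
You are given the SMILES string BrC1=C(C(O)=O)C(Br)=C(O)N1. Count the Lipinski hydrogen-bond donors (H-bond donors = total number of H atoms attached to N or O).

Donors: find every N or O and count the H atoms it carries.
  atom 5 (O): bond orders sum to 1 → 1 H
  atom 6 (O): bond orders sum to 2 → 0 H
  atom 10 (O): bond orders sum to 1 → 1 H
  atom 11 (N): bond orders sum to 2 → 1 H
Lipinski HBD = 3.

3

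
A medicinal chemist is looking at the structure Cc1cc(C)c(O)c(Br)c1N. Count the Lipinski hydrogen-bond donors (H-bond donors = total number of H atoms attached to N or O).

3

Donors: find every N or O and count the H atoms it carries.
  atom 7 (O): bond orders sum to 1 → 1 H
  atom 11 (N): bond orders sum to 1 → 2 H
Lipinski HBD = 3.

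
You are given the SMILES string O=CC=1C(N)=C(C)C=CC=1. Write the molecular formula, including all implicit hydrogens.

Walk through each heavy atom and fill implicit hydrogens from standard valence (C 4, N 3, O 2, S 2, halogen 1):
  atom 1: O, bond orders sum to 2 (valence 2) → 0 H
  atom 2: C, bond orders sum to 3 (valence 4) → 1 H
  atom 3: C, bond orders sum to 4 (valence 4) → 0 H
  atom 4: C, bond orders sum to 4 (valence 4) → 0 H
  atom 5: N, bond orders sum to 1 (valence 3) → 2 H
  atom 6: C, bond orders sum to 4 (valence 4) → 0 H
  atom 7: C, bond orders sum to 1 (valence 4) → 3 H
  atom 8: C, bond orders sum to 3 (valence 4) → 1 H
  atom 9: C, bond orders sum to 3 (valence 4) → 1 H
  atom 10: C, bond orders sum to 3 (valence 4) → 1 H
Totals → C:8, H:9, N:1, O:1.
In Hill order: C8H9NO.

C8H9NO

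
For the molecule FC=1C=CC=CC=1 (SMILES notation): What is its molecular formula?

C6H5F

Walk through each heavy atom and fill implicit hydrogens from standard valence (C 4, N 3, O 2, S 2, halogen 1):
  atom 1: F (halogen, monovalent) → 0 H
  atom 2: C, bond orders sum to 4 (valence 4) → 0 H
  atom 3: C, bond orders sum to 3 (valence 4) → 1 H
  atom 4: C, bond orders sum to 3 (valence 4) → 1 H
  atom 5: C, bond orders sum to 3 (valence 4) → 1 H
  atom 6: C, bond orders sum to 3 (valence 4) → 1 H
  atom 7: C, bond orders sum to 3 (valence 4) → 1 H
Totals → C:6, H:5, F:1.
In Hill order: C6H5F.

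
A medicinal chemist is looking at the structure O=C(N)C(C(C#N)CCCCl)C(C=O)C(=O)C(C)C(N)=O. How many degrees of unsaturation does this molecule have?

6

Degree of unsaturation = (number of rings) + (number of π bonds).
Ring closures in the SMILES: 0.
π bonds: 4 double bonds (each 1 DoU), 1 triple bond (each 2 DoU) → 6 DoU from unsaturation.
Total DoU = 0 + 6 = 6.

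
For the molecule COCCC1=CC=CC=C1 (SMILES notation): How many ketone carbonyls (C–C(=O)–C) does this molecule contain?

0

Scan the SMILES for the ketone motif — none present.
Groups that are present: 1 ether.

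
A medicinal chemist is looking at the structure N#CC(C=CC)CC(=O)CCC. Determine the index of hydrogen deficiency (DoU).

Degree of unsaturation = (number of rings) + (number of π bonds).
Ring closures in the SMILES: 0.
π bonds: 2 double bonds (each 1 DoU), 1 triple bond (each 2 DoU) → 4 DoU from unsaturation.
Total DoU = 0 + 4 = 4.

4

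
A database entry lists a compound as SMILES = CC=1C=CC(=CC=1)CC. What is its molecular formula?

C9H12

Walk through each heavy atom and fill implicit hydrogens from standard valence (C 4, N 3, O 2, S 2, halogen 1):
  atom 1: C, bond orders sum to 1 (valence 4) → 3 H
  atom 2: C, bond orders sum to 4 (valence 4) → 0 H
  atom 3: C, bond orders sum to 3 (valence 4) → 1 H
  atom 4: C, bond orders sum to 3 (valence 4) → 1 H
  atom 5: C, bond orders sum to 4 (valence 4) → 0 H
  atom 6: C, bond orders sum to 3 (valence 4) → 1 H
  atom 7: C, bond orders sum to 3 (valence 4) → 1 H
  atom 8: C, bond orders sum to 2 (valence 4) → 2 H
  atom 9: C, bond orders sum to 1 (valence 4) → 3 H
Totals → C:9, H:12.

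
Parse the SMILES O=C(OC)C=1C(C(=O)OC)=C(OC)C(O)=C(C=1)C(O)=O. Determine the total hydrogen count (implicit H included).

Walk through each heavy atom and fill implicit hydrogens from standard valence (C 4, N 3, O 2, S 2, halogen 1):
  atom 1: O, bond orders sum to 2 (valence 2) → 0 H
  atom 2: C, bond orders sum to 4 (valence 4) → 0 H
  atom 3: O, bond orders sum to 2 (valence 2) → 0 H
  atom 4: C, bond orders sum to 1 (valence 4) → 3 H
  atom 5: C, bond orders sum to 4 (valence 4) → 0 H
  atom 6: C, bond orders sum to 4 (valence 4) → 0 H
  atom 7: C, bond orders sum to 4 (valence 4) → 0 H
  atom 8: O, bond orders sum to 2 (valence 2) → 0 H
  atom 9: O, bond orders sum to 2 (valence 2) → 0 H
  atom 10: C, bond orders sum to 1 (valence 4) → 3 H
  atom 11: C, bond orders sum to 4 (valence 4) → 0 H
  atom 12: O, bond orders sum to 2 (valence 2) → 0 H
  atom 13: C, bond orders sum to 1 (valence 4) → 3 H
  atom 14: C, bond orders sum to 4 (valence 4) → 0 H
  atom 15: O, bond orders sum to 1 (valence 2) → 1 H
  atom 16: C, bond orders sum to 4 (valence 4) → 0 H
  atom 17: C, bond orders sum to 3 (valence 4) → 1 H
  atom 18: C, bond orders sum to 4 (valence 4) → 0 H
  atom 19: O, bond orders sum to 1 (valence 2) → 1 H
  atom 20: O, bond orders sum to 2 (valence 2) → 0 H
Total hydrogens: 12.

12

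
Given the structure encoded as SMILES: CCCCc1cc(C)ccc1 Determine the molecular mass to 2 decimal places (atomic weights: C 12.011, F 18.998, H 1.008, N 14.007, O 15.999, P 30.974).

First, the molecular formula is C11H16 (counting implicit H from valence).
  C: 11 × 12.011 = 132.121
  H: 16 × 1.008 = 16.128
Sum: 11×12.011 + 16×1.008 = 148.249 → 148.25 g/mol.

148.25 g/mol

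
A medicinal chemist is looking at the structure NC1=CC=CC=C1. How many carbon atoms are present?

Count every carbon token in the SMILES (each C, including those in ring-closure positions and inside branches).
Carbon count: 6.

6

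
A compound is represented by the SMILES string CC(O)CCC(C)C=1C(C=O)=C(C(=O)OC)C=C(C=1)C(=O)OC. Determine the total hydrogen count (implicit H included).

22

Walk through each heavy atom and fill implicit hydrogens from standard valence (C 4, N 3, O 2, S 2, halogen 1):
  atom 1: C, bond orders sum to 1 (valence 4) → 3 H
  atom 2: C, bond orders sum to 3 (valence 4) → 1 H
  atom 3: O, bond orders sum to 1 (valence 2) → 1 H
  atom 4: C, bond orders sum to 2 (valence 4) → 2 H
  atom 5: C, bond orders sum to 2 (valence 4) → 2 H
  atom 6: C, bond orders sum to 3 (valence 4) → 1 H
  atom 7: C, bond orders sum to 1 (valence 4) → 3 H
  atom 8: C, bond orders sum to 4 (valence 4) → 0 H
  atom 9: C, bond orders sum to 4 (valence 4) → 0 H
  atom 10: C, bond orders sum to 3 (valence 4) → 1 H
  atom 11: O, bond orders sum to 2 (valence 2) → 0 H
  atom 12: C, bond orders sum to 4 (valence 4) → 0 H
  atom 13: C, bond orders sum to 4 (valence 4) → 0 H
  atom 14: O, bond orders sum to 2 (valence 2) → 0 H
  atom 15: O, bond orders sum to 2 (valence 2) → 0 H
  atom 16: C, bond orders sum to 1 (valence 4) → 3 H
  atom 17: C, bond orders sum to 3 (valence 4) → 1 H
  atom 18: C, bond orders sum to 4 (valence 4) → 0 H
  atom 19: C, bond orders sum to 3 (valence 4) → 1 H
  atom 20: C, bond orders sum to 4 (valence 4) → 0 H
  atom 21: O, bond orders sum to 2 (valence 2) → 0 H
  atom 22: O, bond orders sum to 2 (valence 2) → 0 H
  atom 23: C, bond orders sum to 1 (valence 4) → 3 H
Total hydrogens: 22.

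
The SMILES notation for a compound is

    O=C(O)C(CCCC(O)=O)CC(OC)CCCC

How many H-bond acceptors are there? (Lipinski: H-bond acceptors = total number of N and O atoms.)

N atoms: 0; O atoms: 5.
Lipinski HBA = 0 + 5 = 5.

5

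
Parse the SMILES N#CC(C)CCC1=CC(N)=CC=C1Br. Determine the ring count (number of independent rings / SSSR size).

1

In SMILES, each pair of matching ring-closure digits denotes one ring-closing bond; the number of such bonds equals the number of independent rings.
Ring-closure bonds here: 1.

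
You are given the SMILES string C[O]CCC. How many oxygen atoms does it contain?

1

Scan the SMILES for O atoms (remember two-letter symbols like Cl and Br are single atoms).
Oxygen count: 1.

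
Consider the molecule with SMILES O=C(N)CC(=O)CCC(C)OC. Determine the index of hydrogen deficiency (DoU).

Molecular formula: C8H15NO3.
DoU = (2C + 2 + N − H − X) / 2, where X is the halogen count and O/S are ignored.
    = (2·8 + 2 + 1 − 15 − 0) / 2 = 4 / 2 = 2.

2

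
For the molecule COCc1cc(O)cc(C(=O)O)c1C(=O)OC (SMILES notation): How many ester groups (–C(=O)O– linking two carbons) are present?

1

The ester motif appears at heavy-atom position 14 in the SMILES.
Other groups present: 1 carboxylic acid, 1 ether, 1 hydroxyl.
Ester count: 1.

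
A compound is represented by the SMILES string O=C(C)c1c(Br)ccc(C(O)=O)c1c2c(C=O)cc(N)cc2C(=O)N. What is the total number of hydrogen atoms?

Walk through each heavy atom and fill implicit hydrogens from standard valence (C 4, N 3, O 2, S 2, halogen 1); for lowercase aromatic atoms, an aromatic c carries 1 H when it has two neighbours and 0 H with three, and aromatic n carries 0 H:
  atom 1: O, bond orders sum to 2 (valence 2) → 0 H
  atom 2: C, bond orders sum to 4 (valence 4) → 0 H
  atom 3: C, bond orders sum to 1 (valence 4) → 3 H
  atom 4: aromatic c, 3 neighbours → 0 H
  atom 5: aromatic c, 3 neighbours → 0 H
  atom 6: Br (halogen, monovalent) → 0 H
  atom 7: aromatic c, 2 neighbours → 1 H
  atom 8: aromatic c, 2 neighbours → 1 H
  atom 9: aromatic c, 3 neighbours → 0 H
  atom 10: C, bond orders sum to 4 (valence 4) → 0 H
  atom 11: O, bond orders sum to 1 (valence 2) → 1 H
  atom 12: O, bond orders sum to 2 (valence 2) → 0 H
  atom 13: aromatic c, 3 neighbours → 0 H
  atom 14: aromatic c, 3 neighbours → 0 H
  atom 15: aromatic c, 3 neighbours → 0 H
  atom 16: C, bond orders sum to 3 (valence 4) → 1 H
  atom 17: O, bond orders sum to 2 (valence 2) → 0 H
  atom 18: aromatic c, 2 neighbours → 1 H
  atom 19: aromatic c, 3 neighbours → 0 H
  atom 20: N, bond orders sum to 1 (valence 3) → 2 H
  atom 21: aromatic c, 2 neighbours → 1 H
  atom 22: aromatic c, 3 neighbours → 0 H
  atom 23: C, bond orders sum to 4 (valence 4) → 0 H
  atom 24: O, bond orders sum to 2 (valence 2) → 0 H
  atom 25: N, bond orders sum to 1 (valence 3) → 2 H
Total hydrogens: 13.

13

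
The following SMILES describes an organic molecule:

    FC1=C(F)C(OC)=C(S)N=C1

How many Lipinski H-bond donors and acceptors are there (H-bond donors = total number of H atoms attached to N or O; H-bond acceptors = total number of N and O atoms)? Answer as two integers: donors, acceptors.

Donors: find every N or O and count the H atoms it carries.
  atom 6 (O): bond orders sum to 2 → 0 H
  atom 10 (N): bond orders sum to 3 → 0 H
Lipinski HBD = 0.
Acceptors: N atoms = 1, O atoms = 1 → HBA = 2.

0, 2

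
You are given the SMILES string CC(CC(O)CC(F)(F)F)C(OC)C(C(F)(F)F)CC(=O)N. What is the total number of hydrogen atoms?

Walk through each heavy atom and fill implicit hydrogens from standard valence (C 4, N 3, O 2, S 2, halogen 1):
  atom 1: C, bond orders sum to 1 (valence 4) → 3 H
  atom 2: C, bond orders sum to 3 (valence 4) → 1 H
  atom 3: C, bond orders sum to 2 (valence 4) → 2 H
  atom 4: C, bond orders sum to 3 (valence 4) → 1 H
  atom 5: O, bond orders sum to 1 (valence 2) → 1 H
  atom 6: C, bond orders sum to 2 (valence 4) → 2 H
  atom 7: C, bond orders sum to 4 (valence 4) → 0 H
  atom 8: F (halogen, monovalent) → 0 H
  atom 9: F (halogen, monovalent) → 0 H
  atom 10: F (halogen, monovalent) → 0 H
  atom 11: C, bond orders sum to 3 (valence 4) → 1 H
  atom 12: O, bond orders sum to 2 (valence 2) → 0 H
  atom 13: C, bond orders sum to 1 (valence 4) → 3 H
  atom 14: C, bond orders sum to 3 (valence 4) → 1 H
  atom 15: C, bond orders sum to 4 (valence 4) → 0 H
  atom 16: F (halogen, monovalent) → 0 H
  atom 17: F (halogen, monovalent) → 0 H
  atom 18: F (halogen, monovalent) → 0 H
  atom 19: C, bond orders sum to 2 (valence 4) → 2 H
  atom 20: C, bond orders sum to 4 (valence 4) → 0 H
  atom 21: O, bond orders sum to 2 (valence 2) → 0 H
  atom 22: N, bond orders sum to 1 (valence 3) → 2 H
Total hydrogens: 19.

19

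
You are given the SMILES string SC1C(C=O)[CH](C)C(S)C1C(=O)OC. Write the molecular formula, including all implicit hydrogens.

Walk through each heavy atom and fill implicit hydrogens from standard valence (C 4, N 3, O 2, S 2, halogen 1):
  atom 1: S, bond orders sum to 1 (valence 2) → 1 H
  atom 2: C, bond orders sum to 3 (valence 4) → 1 H
  atom 3: C, bond orders sum to 3 (valence 4) → 1 H
  atom 4: C, bond orders sum to 3 (valence 4) → 1 H
  atom 5: O, bond orders sum to 2 (valence 2) → 0 H
  atom 6: C with explicit H count 1
  atom 7: C, bond orders sum to 1 (valence 4) → 3 H
  atom 8: C, bond orders sum to 3 (valence 4) → 1 H
  atom 9: S, bond orders sum to 1 (valence 2) → 1 H
  atom 10: C, bond orders sum to 3 (valence 4) → 1 H
  atom 11: C, bond orders sum to 4 (valence 4) → 0 H
  atom 12: O, bond orders sum to 2 (valence 2) → 0 H
  atom 13: O, bond orders sum to 2 (valence 2) → 0 H
  atom 14: C, bond orders sum to 1 (valence 4) → 3 H
Totals → C:9, H:14, O:3, S:2.
In Hill order: C9H14O3S2.

C9H14O3S2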